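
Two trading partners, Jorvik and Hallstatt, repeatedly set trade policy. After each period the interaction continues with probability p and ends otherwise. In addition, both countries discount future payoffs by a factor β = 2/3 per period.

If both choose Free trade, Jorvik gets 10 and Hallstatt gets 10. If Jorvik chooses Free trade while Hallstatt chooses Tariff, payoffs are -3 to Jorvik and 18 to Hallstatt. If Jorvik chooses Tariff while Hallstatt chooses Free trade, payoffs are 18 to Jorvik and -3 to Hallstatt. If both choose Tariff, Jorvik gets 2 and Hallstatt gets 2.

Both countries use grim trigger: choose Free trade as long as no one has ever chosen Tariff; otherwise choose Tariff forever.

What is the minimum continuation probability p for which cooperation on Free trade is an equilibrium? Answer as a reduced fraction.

Expected continuation weight on next period's payoff is β·p = 2/3·p, which plays the role of the discount factor.
Cooperation requires 2/3·p ≥ (18−10)/(18−2) = 1/2, hence p ≥ 3/4.

3/4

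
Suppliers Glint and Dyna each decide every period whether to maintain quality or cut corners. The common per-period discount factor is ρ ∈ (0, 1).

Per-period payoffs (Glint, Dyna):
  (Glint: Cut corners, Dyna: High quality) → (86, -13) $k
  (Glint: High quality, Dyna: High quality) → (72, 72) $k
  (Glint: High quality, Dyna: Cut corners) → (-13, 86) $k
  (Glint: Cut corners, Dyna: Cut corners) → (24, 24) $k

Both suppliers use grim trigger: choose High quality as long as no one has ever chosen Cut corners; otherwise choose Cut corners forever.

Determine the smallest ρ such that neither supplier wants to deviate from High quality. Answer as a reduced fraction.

7/31

72/(1−ρ) ≥ 86 + 24ρ/(1−ρ)
72 ≥ 86 − 62ρ
ρ ≥ 14/62 = 7/31.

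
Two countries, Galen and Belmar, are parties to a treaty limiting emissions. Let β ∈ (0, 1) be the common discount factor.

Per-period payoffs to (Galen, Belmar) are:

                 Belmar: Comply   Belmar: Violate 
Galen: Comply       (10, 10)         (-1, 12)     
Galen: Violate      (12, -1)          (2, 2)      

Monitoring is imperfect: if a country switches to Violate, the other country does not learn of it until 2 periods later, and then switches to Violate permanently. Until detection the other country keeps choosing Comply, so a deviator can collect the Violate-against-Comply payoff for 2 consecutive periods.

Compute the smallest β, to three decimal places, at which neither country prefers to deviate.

A deviator earns 12 for 2 periods, then 2 forever; cooperating earns 10 forever. Multiplying the IC by (1−β):
10 ≥ 12(1−β^2) + 2β^2, so 10·β^2 ≥ 2 and β^2 ≥ 1/5.
β ≥ (1/5)^(1/2) ≈ 0.447.

0.447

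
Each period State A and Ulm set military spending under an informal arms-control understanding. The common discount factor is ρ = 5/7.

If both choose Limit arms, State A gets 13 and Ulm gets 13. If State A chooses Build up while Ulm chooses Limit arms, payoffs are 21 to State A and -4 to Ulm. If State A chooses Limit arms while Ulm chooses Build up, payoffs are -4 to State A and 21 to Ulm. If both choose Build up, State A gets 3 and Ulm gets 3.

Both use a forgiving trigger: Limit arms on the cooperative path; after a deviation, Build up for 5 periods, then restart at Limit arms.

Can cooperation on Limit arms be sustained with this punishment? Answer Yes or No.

Yes

A one-shot deviation gives 21 now, then 3 for 5 periods, then back to 13.
Gain from deviating: (21−13) today; loss: (13−3) in each of the next 5 periods.
No-deviation condition: (13−3)(ρ+…+ρ^5) ≥ 21−13, i.e. ρ+…+ρ^5 ≥ 4/5.
At ρ = 5/7: ρ+…+ρ^5 = 2.0352 ≥ 0.8000.
So cooperation is sustainable.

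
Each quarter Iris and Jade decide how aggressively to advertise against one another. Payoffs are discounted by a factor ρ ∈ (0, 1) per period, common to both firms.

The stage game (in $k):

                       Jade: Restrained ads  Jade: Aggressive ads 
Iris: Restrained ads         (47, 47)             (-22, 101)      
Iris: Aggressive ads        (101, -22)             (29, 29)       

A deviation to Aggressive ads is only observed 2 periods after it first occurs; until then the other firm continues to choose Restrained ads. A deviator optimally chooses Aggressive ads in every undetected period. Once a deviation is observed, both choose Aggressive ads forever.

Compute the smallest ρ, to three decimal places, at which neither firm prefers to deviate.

0.866

Deviating for the 2 undetected periods gains 101−47 = 54 per period over cooperation, then loses 47−29 = 18 per period forever once punishment starts.
Gain: 54(1 + ρ + … + ρ^1); loss: 18·ρ^2/(1−ρ).
No profitable deviation ⇔ 54(1−ρ^2) ≤ 18·ρ^2, i.e. ρ^2 ≥ 54/(54+18) = 3/4.
Hence ρ ≥ (3/4)^(1/2) ≈ 0.866.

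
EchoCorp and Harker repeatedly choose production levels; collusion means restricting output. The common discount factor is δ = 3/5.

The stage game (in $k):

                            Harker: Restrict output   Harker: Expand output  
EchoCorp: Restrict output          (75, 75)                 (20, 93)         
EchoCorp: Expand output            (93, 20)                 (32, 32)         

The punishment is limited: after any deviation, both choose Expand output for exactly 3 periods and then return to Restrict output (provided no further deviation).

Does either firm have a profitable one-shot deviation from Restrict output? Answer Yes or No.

A one-shot deviation gives 93 now, then 32 for 3 periods, then back to 75.
Gain from deviating: (93−75) today; loss: (75−32) in each of the next 3 periods.
No-deviation condition: (75−32)(δ+…+δ^3) ≥ 93−75, i.e. δ+…+δ^3 ≥ 18/43.
At δ = 3/5: δ+…+δ^3 = 1.1760 ≥ 0.4186.
So cooperation is sustainable.

No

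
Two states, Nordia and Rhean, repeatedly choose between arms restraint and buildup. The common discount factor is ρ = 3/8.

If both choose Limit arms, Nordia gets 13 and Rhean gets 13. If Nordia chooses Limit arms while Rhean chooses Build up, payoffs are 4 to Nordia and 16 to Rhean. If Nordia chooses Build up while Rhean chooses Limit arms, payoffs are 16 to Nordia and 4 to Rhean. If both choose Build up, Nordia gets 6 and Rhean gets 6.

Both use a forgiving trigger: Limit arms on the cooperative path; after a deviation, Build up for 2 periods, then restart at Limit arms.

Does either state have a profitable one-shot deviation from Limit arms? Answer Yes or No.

No

IC: ρ+…+ρ^2 ≥ (16−13)/(13−6) = 3/7.
At ρ = 3/8: partial sum = 0.5156 ≥ 0.4286. Cooperation sustainable.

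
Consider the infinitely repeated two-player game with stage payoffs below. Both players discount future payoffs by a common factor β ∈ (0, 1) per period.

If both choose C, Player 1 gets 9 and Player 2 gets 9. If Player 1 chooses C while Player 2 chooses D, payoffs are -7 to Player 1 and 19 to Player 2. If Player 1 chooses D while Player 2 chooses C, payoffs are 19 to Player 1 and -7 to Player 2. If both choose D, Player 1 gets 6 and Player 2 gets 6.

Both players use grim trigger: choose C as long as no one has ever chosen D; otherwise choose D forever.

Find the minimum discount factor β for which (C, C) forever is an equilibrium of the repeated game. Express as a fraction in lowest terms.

One-period gain from deviating is 19 − 9 = 10. The loss is 9 − 6 = 3 in every subsequent period, with present value 3·β/(1−β).
Deviation is unprofitable when 3·β/(1−β) ≥ 10, i.e. β/(1−β) ≥ 10/3.
Equivalently β ≥ 10/(10+3) = 10/13.

10/13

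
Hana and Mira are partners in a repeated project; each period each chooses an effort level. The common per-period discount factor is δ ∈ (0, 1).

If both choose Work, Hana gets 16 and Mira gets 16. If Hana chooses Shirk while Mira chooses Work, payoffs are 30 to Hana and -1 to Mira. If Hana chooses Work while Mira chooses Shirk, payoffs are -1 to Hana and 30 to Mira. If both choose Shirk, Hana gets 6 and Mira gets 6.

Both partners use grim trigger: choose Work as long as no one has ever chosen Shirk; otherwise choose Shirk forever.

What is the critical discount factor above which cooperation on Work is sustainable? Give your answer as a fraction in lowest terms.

7/12

Under grim trigger the critical discount factor is (T−C)/(T−P) with T = 30, C = 16, P = 6.
δ* = (30−16)/(30−6) = 14/24 = 7/12.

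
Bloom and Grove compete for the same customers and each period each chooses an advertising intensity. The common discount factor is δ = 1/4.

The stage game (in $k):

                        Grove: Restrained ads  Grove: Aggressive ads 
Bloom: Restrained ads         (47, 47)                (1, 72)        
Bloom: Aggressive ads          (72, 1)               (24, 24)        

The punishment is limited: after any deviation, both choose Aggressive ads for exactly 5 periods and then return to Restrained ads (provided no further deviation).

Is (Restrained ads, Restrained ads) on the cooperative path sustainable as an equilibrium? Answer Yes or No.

Comparing payoff streams over the 6 periods until play realigns: cooperate → 47(1+δ+…+δ^5); deviate → 72 + 24(δ+…+δ^5).
Cooperation is sustained iff (47−24)(δ+…+δ^5) ≥ 72−47.
δ+…+δ^5 = 1/4·(1−(1/4)^5)/(1−1/4) = 0.3330, and (72−47)/(47−24) = 1.0870.
0.3330 < 1.0870, so cooperation is not sustainable.

No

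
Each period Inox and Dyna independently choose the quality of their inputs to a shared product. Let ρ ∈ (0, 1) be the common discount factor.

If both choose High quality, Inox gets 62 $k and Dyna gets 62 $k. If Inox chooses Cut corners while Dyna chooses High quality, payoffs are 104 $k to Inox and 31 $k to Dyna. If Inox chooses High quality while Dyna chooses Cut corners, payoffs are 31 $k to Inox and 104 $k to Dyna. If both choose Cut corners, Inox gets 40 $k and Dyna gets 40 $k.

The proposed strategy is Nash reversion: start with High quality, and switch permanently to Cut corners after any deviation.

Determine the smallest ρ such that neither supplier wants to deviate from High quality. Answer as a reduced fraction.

21/32

62/(1−ρ) ≥ 104 + 40ρ/(1−ρ)
62 ≥ 104 − 64ρ
ρ ≥ 42/64 = 21/32.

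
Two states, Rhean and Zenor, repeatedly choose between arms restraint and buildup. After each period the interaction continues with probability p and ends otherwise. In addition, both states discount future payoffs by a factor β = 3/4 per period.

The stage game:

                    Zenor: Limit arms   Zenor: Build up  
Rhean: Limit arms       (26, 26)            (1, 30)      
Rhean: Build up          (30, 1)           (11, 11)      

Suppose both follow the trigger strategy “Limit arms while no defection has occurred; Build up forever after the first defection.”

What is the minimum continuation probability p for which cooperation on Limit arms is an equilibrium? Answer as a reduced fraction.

16/57

With continuation probability p and discount β, the effective per-period discount factor is βp.
Grim-trigger IC: βp ≥ (30−26)/(30−11) = 4/19.
So p ≥ (4/19)/(3/4) = 16/57.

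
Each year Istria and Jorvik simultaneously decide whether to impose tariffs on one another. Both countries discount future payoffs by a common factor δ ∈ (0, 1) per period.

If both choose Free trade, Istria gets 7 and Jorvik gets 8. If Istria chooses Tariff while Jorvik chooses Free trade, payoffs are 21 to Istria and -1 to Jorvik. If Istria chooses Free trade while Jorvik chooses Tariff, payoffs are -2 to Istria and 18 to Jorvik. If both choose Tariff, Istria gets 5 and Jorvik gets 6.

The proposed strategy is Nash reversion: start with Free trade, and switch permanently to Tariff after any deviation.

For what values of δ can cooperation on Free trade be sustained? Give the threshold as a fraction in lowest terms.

Istria: cooperation gives 7 each period; deviation gives 21 once then 5 forever.
  7/(1−δ) ≥ 21 + 5δ/(1−δ) ⇒ δ ≥ 14/16 = 7/8.
Jorvik: cooperation gives 8 each period; deviation gives 18 once then 6 forever.
  δ ≥ 10/12 = 5/6.
Both must hold, so the binding constraint is Istria's: δ ≥ 7/8.

7/8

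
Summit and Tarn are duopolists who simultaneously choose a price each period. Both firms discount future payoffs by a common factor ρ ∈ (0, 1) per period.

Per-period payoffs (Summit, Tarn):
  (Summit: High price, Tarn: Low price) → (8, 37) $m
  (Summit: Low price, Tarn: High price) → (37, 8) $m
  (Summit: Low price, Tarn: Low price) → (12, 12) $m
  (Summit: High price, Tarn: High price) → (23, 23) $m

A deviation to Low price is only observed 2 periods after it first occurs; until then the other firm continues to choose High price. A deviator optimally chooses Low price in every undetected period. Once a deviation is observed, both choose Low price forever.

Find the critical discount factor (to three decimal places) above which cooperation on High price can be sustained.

The best deviation is to choose Low price for all 2 undetected periods, earning 37 each, then 12 forever once detected.
Deviation value: 37(1−ρ^2)/(1−ρ) + 12ρ^2/(1−ρ); cooperation value: 23/(1−ρ).
IC: 23 ≥ 37(1−ρ^2) + 12ρ^2 = 37 − 25ρ^2.
So ρ^2 ≥ 14/25, giving ρ ≥ (14/25)^(1/2) ≈ 0.748.

0.748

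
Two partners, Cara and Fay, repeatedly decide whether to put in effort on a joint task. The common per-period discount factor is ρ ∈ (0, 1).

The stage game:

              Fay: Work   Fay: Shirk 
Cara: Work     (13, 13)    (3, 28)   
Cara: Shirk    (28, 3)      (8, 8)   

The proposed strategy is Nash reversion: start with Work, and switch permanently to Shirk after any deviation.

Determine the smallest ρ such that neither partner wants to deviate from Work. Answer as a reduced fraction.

3/4

Cooperation forever yields 13 each period: 13/(1−ρ).
Deviating yields 28 once, then 8 forever: 28 + 8ρ/(1−ρ).
No profitable deviation requires 13/(1−ρ) ≥ 28 + 8ρ/(1−ρ).
Multiplying by (1−ρ): 13 ≥ 28(1−ρ) + 8ρ = 28 − 20ρ.
So 20ρ ≥ 15, i.e. ρ ≥ 15/20 = 3/4.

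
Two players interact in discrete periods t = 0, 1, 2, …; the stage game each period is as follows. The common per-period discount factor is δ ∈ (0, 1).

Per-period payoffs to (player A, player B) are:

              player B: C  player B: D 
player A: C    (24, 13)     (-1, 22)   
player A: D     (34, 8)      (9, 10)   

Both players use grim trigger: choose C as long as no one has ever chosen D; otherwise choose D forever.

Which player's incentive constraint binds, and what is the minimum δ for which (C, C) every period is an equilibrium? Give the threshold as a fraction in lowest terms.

player A: cooperation gives 24 each period; deviation gives 34 once then 9 forever.
  24/(1−δ) ≥ 34 + 9δ/(1−δ) ⇒ δ ≥ 10/25 = 2/5.
player B: cooperation gives 13 each period; deviation gives 22 once then 10 forever.
  δ ≥ 9/12 = 3/4.
Both must hold, so the binding constraint is player B's: δ ≥ 3/4.

player B; δ ≥ 3/4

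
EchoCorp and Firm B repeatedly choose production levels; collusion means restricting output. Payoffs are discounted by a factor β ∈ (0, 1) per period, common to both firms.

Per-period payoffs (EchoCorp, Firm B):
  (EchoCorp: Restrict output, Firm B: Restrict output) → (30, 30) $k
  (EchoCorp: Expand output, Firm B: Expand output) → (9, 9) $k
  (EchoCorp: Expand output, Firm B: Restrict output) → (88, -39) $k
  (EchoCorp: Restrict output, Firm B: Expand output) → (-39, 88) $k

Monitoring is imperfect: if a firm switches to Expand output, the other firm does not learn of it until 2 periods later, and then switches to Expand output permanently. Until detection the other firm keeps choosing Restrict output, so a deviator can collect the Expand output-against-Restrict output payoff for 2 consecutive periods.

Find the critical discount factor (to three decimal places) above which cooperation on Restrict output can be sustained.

A deviator earns 88 for 2 periods, then 9 forever; cooperating earns 30 forever. Multiplying the IC by (1−β):
30 ≥ 88(1−β^2) + 9β^2, so 79·β^2 ≥ 58 and β^2 ≥ 58/79.
β ≥ (58/79)^(1/2) ≈ 0.857.

0.857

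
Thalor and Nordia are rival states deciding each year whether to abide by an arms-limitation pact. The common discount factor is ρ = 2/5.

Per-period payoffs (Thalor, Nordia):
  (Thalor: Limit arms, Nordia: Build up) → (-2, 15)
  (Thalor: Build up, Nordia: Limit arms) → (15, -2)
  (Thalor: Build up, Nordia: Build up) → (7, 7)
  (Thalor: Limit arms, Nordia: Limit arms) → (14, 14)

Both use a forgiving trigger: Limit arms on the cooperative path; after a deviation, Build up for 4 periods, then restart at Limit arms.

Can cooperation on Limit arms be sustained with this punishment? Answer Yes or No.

IC: ρ+…+ρ^4 ≥ (15−14)/(14−7) = 1/7.
At ρ = 2/5: partial sum = 0.6496 ≥ 0.1429. Cooperation sustainable.

Yes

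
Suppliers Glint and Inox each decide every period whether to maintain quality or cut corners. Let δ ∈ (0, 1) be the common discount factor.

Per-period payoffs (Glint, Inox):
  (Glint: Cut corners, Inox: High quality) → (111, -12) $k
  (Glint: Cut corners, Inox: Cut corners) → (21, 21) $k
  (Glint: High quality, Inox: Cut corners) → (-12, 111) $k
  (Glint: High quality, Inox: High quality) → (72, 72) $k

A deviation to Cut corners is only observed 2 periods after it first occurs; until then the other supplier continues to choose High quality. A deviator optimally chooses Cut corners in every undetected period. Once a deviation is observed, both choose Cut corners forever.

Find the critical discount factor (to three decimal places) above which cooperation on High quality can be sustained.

The best deviation is to choose Cut corners for all 2 undetected periods, earning 111 each, then 21 forever once detected.
Deviation value: 111(1−δ^2)/(1−δ) + 21δ^2/(1−δ); cooperation value: 72/(1−δ).
IC: 72 ≥ 111(1−δ^2) + 21δ^2 = 111 − 90δ^2.
So δ^2 ≥ 39/90 = 13/30, giving δ ≥ (13/30)^(1/2) ≈ 0.658.

0.658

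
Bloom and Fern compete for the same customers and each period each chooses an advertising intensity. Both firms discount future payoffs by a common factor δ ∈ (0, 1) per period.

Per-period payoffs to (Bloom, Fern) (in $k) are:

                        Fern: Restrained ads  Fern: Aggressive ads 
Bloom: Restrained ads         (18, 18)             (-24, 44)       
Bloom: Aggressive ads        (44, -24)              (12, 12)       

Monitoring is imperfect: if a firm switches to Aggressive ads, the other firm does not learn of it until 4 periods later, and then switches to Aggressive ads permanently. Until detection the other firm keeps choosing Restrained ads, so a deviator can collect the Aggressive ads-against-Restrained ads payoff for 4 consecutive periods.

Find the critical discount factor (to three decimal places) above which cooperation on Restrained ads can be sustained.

0.949

The best deviation is to choose Aggressive ads for all 4 undetected periods, earning 44 each, then 12 forever once detected.
Deviation value: 44(1−δ^4)/(1−δ) + 12δ^4/(1−δ); cooperation value: 18/(1−δ).
IC: 18 ≥ 44(1−δ^4) + 12δ^4 = 44 − 32δ^4.
So δ^4 ≥ 26/32 = 13/16, giving δ ≥ (13/16)^(1/4) ≈ 0.949.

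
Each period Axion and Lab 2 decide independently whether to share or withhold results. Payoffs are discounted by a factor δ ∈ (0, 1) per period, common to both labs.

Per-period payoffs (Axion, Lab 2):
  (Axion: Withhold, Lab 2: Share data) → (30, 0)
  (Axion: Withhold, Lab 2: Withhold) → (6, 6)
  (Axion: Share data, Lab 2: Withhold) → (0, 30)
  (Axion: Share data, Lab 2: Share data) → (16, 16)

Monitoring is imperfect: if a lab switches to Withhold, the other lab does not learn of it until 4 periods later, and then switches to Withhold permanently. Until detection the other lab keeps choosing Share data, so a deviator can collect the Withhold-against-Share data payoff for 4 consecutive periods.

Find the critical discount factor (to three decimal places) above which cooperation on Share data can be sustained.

The best deviation is to choose Withhold for all 4 undetected periods, earning 30 each, then 6 forever once detected.
Deviation value: 30(1−δ^4)/(1−δ) + 6δ^4/(1−δ); cooperation value: 16/(1−δ).
IC: 16 ≥ 30(1−δ^4) + 6δ^4 = 30 − 24δ^4.
So δ^4 ≥ 14/24 = 7/12, giving δ ≥ (7/12)^(1/4) ≈ 0.874.

0.874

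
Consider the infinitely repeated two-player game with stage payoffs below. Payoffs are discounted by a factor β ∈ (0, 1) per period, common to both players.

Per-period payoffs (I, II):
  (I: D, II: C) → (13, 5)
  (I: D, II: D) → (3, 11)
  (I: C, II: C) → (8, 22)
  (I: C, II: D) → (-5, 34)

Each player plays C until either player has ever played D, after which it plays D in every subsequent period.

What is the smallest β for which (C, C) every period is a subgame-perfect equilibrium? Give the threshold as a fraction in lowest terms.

12/23

For I: deviation gain 13−8 = 5, per-period punishment loss 8−3 = 5. IC gives β ≥ 5/10 = 1/2.
For II: gain 12, loss 11 per period, so β ≥ 12/23.
The tighter constraint is II's, so cooperation needs β ≥ 12/23.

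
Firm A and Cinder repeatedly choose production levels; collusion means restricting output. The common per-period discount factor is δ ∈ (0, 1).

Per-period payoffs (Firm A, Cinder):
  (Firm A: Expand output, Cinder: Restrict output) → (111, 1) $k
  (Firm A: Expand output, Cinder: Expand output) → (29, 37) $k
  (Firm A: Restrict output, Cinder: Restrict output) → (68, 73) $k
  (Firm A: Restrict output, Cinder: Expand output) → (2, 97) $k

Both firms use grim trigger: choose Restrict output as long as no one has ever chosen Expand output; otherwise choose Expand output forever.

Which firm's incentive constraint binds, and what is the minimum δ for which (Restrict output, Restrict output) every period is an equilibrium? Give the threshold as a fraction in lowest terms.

Firm A; δ ≥ 43/82

Firm A: cooperation gives 68 each period; deviation gives 111 once then 29 forever.
  68/(1−δ) ≥ 111 + 29δ/(1−δ) ⇒ δ ≥ 43/82.
Cinder: cooperation gives 73 each period; deviation gives 97 once then 37 forever.
  δ ≥ 24/60 = 2/5.
Both must hold, so the binding constraint is Firm A's: δ ≥ 43/82.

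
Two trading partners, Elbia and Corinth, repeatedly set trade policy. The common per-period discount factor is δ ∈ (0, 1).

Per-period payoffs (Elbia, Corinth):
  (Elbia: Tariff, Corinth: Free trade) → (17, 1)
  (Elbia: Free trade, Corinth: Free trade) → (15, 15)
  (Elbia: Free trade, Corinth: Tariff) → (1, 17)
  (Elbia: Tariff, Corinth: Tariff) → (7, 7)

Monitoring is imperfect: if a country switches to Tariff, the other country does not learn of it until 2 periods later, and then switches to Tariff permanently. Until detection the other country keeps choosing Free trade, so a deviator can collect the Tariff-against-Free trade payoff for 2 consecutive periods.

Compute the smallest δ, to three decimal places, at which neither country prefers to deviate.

0.447

The best deviation is to choose Tariff for all 2 undetected periods, earning 17 each, then 7 forever once detected.
Deviation value: 17(1−δ^2)/(1−δ) + 7δ^2/(1−δ); cooperation value: 15/(1−δ).
IC: 15 ≥ 17(1−δ^2) + 7δ^2 = 17 − 10δ^2.
So δ^2 ≥ 2/10 = 1/5, giving δ ≥ (1/5)^(1/2) ≈ 0.447.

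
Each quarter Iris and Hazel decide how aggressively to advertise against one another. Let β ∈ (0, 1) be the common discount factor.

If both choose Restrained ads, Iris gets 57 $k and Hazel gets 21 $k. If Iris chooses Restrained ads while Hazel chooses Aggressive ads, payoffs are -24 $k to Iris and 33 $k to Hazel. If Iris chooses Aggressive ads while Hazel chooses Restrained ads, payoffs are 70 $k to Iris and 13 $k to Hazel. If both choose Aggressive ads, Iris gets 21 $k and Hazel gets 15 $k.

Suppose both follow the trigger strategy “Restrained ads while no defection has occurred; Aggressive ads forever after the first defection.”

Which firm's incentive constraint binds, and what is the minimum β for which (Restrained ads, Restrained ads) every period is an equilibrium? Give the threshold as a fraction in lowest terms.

Hazel; β ≥ 2/3

For Iris: deviation gain 70−57 = 13, per-period punishment loss 57−21 = 36. IC gives β ≥ 13/49.
For Hazel: gain 12, loss 6 per period, so β ≥ 12/18 = 2/3.
The tighter constraint is Hazel's, so cooperation needs β ≥ 2/3.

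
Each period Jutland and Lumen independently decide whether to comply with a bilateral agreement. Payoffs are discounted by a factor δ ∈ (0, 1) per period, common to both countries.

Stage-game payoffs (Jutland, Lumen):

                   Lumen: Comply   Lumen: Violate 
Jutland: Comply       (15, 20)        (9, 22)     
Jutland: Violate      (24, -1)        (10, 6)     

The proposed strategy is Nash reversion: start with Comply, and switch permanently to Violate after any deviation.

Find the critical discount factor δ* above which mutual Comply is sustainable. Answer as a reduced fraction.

Jutland's threshold: (24−15)/(24−10) = 9/14.
Lumen's threshold: (22−20)/(22−6) = 1/8.
9/14 > 1/8, so Jutland binds and δ* = 9/14.

9/14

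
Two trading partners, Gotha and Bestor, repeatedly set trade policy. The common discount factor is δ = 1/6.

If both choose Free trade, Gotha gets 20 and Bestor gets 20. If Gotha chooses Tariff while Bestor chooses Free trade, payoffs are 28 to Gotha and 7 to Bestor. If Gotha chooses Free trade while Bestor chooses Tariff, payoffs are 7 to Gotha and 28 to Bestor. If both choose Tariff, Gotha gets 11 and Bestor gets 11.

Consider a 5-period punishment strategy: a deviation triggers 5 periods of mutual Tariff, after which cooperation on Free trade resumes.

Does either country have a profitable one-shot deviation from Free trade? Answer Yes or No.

Comparing payoff streams over the 6 periods until play realigns: cooperate → 20(1+δ+…+δ^5); deviate → 28 + 11(δ+…+δ^5).
Cooperation is sustained iff (20−11)(δ+…+δ^5) ≥ 28−20.
δ+…+δ^5 = 1/6·(1−(1/6)^5)/(1−1/6) = 0.2000, and (28−20)/(20−11) = 0.8889.
0.2000 < 0.8889, so cooperation is not sustainable.

Yes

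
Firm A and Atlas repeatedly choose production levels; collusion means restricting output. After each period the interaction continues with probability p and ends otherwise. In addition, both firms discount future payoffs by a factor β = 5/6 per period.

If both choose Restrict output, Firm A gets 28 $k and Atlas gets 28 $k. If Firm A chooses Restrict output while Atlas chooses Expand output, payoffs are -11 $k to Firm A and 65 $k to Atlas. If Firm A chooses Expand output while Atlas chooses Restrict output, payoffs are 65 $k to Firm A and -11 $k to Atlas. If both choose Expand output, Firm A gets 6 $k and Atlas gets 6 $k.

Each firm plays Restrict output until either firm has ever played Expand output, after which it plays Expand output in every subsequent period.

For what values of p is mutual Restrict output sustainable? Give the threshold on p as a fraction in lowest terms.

With continuation probability p and discount β, the effective per-period discount factor is βp.
Grim-trigger IC: βp ≥ (65−28)/(65−6) = 37/59.
So p ≥ (37/59)/(5/6) = 222/295.

222/295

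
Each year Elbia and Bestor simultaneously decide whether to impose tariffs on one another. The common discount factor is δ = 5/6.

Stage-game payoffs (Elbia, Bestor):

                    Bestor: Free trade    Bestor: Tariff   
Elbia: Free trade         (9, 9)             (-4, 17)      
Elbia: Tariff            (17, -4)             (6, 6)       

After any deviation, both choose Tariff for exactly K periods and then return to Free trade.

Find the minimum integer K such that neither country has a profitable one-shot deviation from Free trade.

5

Need Σ_{k=1}^{K} δ^k ≥ (17−9)/(9−6) = 2.6667 at δ = 5/6.
At K = 4 the sum is 2.5887 < 2.6667; at K = 5 it is 2.9906 ≥ 2.6667.
So the minimum punishment length is K = 5.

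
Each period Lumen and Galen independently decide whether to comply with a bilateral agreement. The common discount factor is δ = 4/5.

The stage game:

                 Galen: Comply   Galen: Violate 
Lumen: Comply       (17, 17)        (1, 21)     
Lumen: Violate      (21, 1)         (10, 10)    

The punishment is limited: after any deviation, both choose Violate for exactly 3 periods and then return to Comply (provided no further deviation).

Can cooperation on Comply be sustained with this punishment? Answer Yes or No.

A one-shot deviation gives 21 now, then 10 for 3 periods, then back to 17.
Gain from deviating: (21−17) today; loss: (17−10) in each of the next 3 periods.
No-deviation condition: (17−10)(δ+…+δ^3) ≥ 21−17, i.e. δ+…+δ^3 ≥ 4/7.
At δ = 4/5: δ+…+δ^3 = 1.9520 ≥ 0.5714.
So cooperation is sustainable.

Yes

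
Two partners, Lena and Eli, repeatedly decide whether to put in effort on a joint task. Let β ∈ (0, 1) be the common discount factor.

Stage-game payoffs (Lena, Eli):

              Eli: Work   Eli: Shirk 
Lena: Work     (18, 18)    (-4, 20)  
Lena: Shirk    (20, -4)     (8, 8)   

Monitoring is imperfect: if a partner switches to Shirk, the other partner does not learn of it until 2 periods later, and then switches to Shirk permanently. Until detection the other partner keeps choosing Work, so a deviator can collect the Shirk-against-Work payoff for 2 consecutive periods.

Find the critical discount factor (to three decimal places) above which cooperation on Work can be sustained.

0.408

The best deviation is to choose Shirk for all 2 undetected periods, earning 20 each, then 8 forever once detected.
Deviation value: 20(1−β^2)/(1−β) + 8β^2/(1−β); cooperation value: 18/(1−β).
IC: 18 ≥ 20(1−β^2) + 8β^2 = 20 − 12β^2.
So β^2 ≥ 2/12 = 1/6, giving β ≥ (1/6)^(1/2) ≈ 0.408.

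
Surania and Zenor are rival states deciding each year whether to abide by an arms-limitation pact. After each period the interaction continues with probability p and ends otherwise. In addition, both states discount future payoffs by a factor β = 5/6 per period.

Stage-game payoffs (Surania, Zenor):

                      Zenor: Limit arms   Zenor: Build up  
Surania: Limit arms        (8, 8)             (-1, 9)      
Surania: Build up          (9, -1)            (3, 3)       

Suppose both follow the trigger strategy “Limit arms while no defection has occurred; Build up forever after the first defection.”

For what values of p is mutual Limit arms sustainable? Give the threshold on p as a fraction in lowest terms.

Expected continuation weight on next period's payoff is β·p = 5/6·p, which plays the role of the discount factor.
Cooperation requires 5/6·p ≥ (9−8)/(9−3) = 1/6, hence p ≥ 1/5.

1/5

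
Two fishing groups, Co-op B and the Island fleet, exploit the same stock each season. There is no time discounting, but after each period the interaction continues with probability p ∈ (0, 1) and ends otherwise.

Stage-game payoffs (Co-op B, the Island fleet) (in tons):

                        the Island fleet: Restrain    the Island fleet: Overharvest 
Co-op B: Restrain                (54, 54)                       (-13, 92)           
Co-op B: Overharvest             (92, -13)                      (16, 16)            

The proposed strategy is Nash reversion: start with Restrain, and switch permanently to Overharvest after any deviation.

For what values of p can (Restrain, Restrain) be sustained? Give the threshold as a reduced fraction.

1/2

Expected cooperation value is 54 + p·54 + p²·54 + … = 54/(1−p); deviation gives 92 + p·16/(1−p).
54 ≥ 92(1−p) + 16p ⇒ 76p ≥ 38 ⇒ p ≥ 38/76 = 1/2.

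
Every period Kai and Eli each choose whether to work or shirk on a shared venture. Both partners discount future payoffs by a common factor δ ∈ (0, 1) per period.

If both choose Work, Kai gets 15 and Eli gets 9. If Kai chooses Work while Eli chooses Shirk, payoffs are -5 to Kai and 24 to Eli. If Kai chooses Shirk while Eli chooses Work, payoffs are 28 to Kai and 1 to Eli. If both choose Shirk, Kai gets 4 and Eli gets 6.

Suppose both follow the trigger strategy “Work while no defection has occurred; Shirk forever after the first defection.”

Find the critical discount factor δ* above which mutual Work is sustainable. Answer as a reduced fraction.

Kai's threshold: (28−15)/(28−4) = 13/24.
Eli's threshold: (24−9)/(24−6) = 5/6.
13/24 < 5/6, so Eli binds and δ* = 5/6.

5/6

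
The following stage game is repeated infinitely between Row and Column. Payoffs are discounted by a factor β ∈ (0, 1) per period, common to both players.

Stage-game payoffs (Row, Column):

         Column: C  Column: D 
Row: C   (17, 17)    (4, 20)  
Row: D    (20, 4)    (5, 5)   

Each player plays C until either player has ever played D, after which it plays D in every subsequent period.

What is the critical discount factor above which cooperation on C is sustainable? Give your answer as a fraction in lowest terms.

1/5

One-period gain from deviating is 20 − 17 = 3. The loss is 17 − 5 = 12 in every subsequent period, with present value 12·β/(1−β).
Deviation is unprofitable when 12·β/(1−β) ≥ 3, i.e. β/(1−β) ≥ 1/4.
Equivalently β ≥ 3/(3+12) = 1/5.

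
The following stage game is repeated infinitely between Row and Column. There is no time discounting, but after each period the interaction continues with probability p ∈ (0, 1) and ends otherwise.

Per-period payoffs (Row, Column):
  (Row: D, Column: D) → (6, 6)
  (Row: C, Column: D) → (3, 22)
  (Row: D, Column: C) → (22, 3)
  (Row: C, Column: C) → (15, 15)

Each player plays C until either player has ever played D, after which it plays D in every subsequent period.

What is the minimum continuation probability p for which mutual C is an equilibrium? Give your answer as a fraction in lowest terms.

7/16

With no time discounting, the continuation probability p plays the role of the discount factor.
Grim-trigger IC: 15/(1−p) ≥ 22 + 6p/(1−p) ⇒ p ≥ (22−15)/(22−6) = 7/16.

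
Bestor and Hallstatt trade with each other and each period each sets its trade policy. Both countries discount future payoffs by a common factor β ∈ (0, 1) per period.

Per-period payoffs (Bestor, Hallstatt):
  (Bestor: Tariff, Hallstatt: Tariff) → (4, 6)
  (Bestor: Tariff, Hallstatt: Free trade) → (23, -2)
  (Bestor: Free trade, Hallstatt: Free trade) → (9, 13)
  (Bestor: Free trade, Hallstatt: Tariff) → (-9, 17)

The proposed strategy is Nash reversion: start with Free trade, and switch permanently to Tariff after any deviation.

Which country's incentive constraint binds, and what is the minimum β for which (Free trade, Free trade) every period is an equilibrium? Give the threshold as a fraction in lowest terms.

For Bestor: deviation gain 23−9 = 14, per-period punishment loss 9−4 = 5. IC gives β ≥ 14/19.
For Hallstatt: gain 4, loss 7 per period, so β ≥ 4/11.
The tighter constraint is Bestor's, so cooperation needs β ≥ 14/19.

Bestor; β ≥ 14/19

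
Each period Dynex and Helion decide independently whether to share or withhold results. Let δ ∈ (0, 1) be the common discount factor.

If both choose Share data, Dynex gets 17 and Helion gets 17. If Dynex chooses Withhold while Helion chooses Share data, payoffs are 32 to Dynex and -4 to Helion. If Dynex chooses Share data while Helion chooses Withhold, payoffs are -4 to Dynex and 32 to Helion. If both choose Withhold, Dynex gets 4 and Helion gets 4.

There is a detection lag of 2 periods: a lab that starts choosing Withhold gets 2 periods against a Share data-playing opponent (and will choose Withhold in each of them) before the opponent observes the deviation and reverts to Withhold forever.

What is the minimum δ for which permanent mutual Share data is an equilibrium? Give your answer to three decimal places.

0.732

The best deviation is to choose Withhold for all 2 undetected periods, earning 32 each, then 4 forever once detected.
Deviation value: 32(1−δ^2)/(1−δ) + 4δ^2/(1−δ); cooperation value: 17/(1−δ).
IC: 17 ≥ 32(1−δ^2) + 4δ^2 = 32 − 28δ^2.
So δ^2 ≥ 15/28, giving δ ≥ (15/28)^(1/2) ≈ 0.732.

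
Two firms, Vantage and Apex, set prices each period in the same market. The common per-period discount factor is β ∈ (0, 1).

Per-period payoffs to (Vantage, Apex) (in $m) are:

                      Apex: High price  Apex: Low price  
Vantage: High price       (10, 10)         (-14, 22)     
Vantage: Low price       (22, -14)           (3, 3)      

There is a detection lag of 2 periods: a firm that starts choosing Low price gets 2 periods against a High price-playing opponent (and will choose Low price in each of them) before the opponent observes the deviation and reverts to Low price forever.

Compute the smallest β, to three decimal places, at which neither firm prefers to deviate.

A deviator earns 22 for 2 periods, then 3 forever; cooperating earns 10 forever. Multiplying the IC by (1−β):
10 ≥ 22(1−β^2) + 3β^2, so 19·β^2 ≥ 12 and β^2 ≥ 12/19.
β ≥ (12/19)^(1/2) ≈ 0.795.

0.795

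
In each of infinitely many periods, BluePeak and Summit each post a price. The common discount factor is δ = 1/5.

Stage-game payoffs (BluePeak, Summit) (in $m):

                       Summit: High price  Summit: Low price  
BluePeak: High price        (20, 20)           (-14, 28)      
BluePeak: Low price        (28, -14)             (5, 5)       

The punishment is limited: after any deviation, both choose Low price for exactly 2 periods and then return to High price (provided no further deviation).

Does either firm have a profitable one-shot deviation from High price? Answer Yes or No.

IC: δ+…+δ^2 ≥ (28−20)/(20−5) = 8/15.
At δ = 1/5: partial sum = 0.2400 < 0.5333. Cooperation not sustainable.

Yes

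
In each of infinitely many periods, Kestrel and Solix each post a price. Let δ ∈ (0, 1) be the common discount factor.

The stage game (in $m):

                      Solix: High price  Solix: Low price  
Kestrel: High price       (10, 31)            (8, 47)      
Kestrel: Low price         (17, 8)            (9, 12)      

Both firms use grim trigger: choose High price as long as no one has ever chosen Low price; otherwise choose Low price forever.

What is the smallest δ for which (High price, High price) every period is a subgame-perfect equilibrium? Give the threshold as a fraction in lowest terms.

Kestrel's threshold: (17−10)/(17−9) = 7/8.
Solix's threshold: (47−31)/(47−12) = 16/35.
7/8 > 16/35, so Kestrel binds and δ* = 7/8.

7/8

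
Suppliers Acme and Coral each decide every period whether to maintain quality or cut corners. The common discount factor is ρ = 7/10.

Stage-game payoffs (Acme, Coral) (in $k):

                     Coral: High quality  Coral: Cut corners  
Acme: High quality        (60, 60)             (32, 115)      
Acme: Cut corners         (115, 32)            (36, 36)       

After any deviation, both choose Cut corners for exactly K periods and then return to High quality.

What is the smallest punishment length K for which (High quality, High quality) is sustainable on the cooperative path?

12

Need Σ_{k=1}^{K} ρ^k ≥ (115−60)/(60−36) = 2.2917 at ρ = 7/10.
At K = 11 the sum is 2.2872 < 2.2917; at K = 12 it is 2.3010 ≥ 2.2917.
So the minimum punishment length is K = 12.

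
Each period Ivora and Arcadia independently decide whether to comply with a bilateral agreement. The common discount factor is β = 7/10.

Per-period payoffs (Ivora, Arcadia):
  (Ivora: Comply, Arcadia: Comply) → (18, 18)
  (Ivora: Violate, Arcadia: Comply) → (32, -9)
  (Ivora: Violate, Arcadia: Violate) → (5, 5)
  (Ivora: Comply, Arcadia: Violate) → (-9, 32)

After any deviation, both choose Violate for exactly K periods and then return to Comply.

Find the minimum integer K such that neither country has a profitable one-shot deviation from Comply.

Need Σ_{k=1}^{K} β^k ≥ (32−18)/(18−5) = 1.0769 at β = 7/10.
At K = 1 the sum is 0.7000 < 1.0769; at K = 2 it is 1.1900 ≥ 1.0769.
So the minimum punishment length is K = 2.

2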